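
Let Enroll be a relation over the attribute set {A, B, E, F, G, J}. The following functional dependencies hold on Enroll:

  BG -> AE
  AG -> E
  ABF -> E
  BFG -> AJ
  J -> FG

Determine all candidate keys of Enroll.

Attribute B never appears on the right-hand side of any dependency, so B must belong to every candidate key.
{B}⁺ = {B}, which is not all of the schema, so we must add further attributes.
{B, J}⁺: J→FG adds F, G; BG→AE adds A, E → {A, B, E, F, G, J}. Minimal: {J}⁺ = {F, G, J}; {B}⁺ = {B} — none reach the full schema.
{B, F, G}⁺: BG→AE adds A, E; BFG→AJ adds J → {A, B, E, F, G, J}. Minimal: {F, G}⁺ = {F, G}; {B, G}⁺ = {A, B, E, G}; {B, F}⁺ = {B, F} — none reach the full schema.

{B, J}; {B, F, G}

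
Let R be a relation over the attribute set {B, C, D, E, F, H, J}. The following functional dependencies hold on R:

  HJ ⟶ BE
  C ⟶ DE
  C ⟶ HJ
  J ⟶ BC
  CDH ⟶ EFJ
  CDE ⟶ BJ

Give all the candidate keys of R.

{C}⁺: C→DE adds D, E; C→HJ adds H, J; J→BC adds B; CDH→EFJ adds F → {B, C, D, E, F, H, J}.
{J}⁺: J→BC adds B, C; C→DE adds D, E; C→HJ adds H; CDH→EFJ adds F → {B, C, D, E, F, H, J}.
Any other superkey contains one of these as a subset, so there are no further candidate keys.

(C); (J)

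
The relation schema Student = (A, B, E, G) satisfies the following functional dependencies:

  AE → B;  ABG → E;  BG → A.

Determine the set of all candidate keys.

Attribute G never appears on the right-hand side of any dependency, so G must belong to every candidate key.
{G}⁺ = {G}, which is not all of the schema, so we must add further attributes.
{B, G}⁺: BG→A adds A; ABG→E adds E → {A, B, E, G}. Minimal: {G}⁺ = {G}; {B}⁺ = {B} — none reach the full schema.
{A, E, G}⁺: AE→B adds B → {A, B, E, G}. Minimal: {E, G}⁺ = {E, G}; {A, G}⁺ = {A, G}; {A, E}⁺ = {A, B, E} — none reach the full schema.

(B, G); (A, E, G)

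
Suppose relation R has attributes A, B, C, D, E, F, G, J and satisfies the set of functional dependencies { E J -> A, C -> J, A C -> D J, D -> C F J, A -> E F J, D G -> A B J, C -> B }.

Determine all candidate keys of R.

Attribute G never appears on the right-hand side of any dependency, so G must belong to every candidate key.
{G}⁺ = {G}, which is not all of the schema, so we must add further attributes.
{D, G}⁺: D→CFJ adds C, F, J; DG→ABJ adds A, B; A→EFJ adds E → {A, B, C, D, E, F, G, J}.
{A, C, G}⁺: C→J adds J; AC→DJ adds D; D→CFJ adds F; A→EFJ adds E; DG→ABJ adds B → {A, B, C, D, E, F, G, J}.
{C, E, G}⁺: C→J adds J; C→B adds B; EJ→A adds A; AC→DJ adds D; D→CFJ adds F → {A, B, C, D, E, F, G, J}.

{D, G}; {A, C, G}; {C, E, G}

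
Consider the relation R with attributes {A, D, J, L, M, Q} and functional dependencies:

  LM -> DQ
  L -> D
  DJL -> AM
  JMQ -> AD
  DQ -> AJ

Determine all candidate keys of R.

Attribute L never appears on the right-hand side of any dependency, so L must belong to every candidate key.
{L}⁺ = {D, L}, which is not all of the schema, so we must add further attributes.
{J, L}⁺: L→D adds D; DJL→AM adds A, M; LM→DQ adds Q → {A, D, J, L, M, Q}. Minimal: {L}⁺ = {D, L}; {J}⁺ = {J} — none reach the full schema.
{L, M}⁺: LM→DQ adds D, Q; DQ→AJ adds A, J → {A, D, J, L, M, Q}. Minimal: {M}⁺ = {M}; {L}⁺ = {D, L} — none reach the full schema.
{L, Q}⁺: L→D adds D; DQ→AJ adds A, J; DJL→AM adds M → {A, D, J, L, M, Q}. Minimal: {Q}⁺ = {Q}; {L}⁺ = {D, L} — none reach the full schema.
Any other superkey contains one of these as a subset, so there are no further candidate keys.

{J, L}; {L, M}; {L, Q}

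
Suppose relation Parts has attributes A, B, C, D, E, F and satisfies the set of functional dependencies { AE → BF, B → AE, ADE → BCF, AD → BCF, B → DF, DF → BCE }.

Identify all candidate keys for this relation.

{B}⁺: B→AE adds A, E; B→DF adds D, F; DF→BCE adds C → {A, B, C, D, E, F}.
{A, D}⁺: AD→BCF adds B, C, F; DF→BCE adds E → {A, B, C, D, E, F}. Minimal: {D}⁺ = {D}; {A}⁺ = {A} — none reach the full schema.
{A, E}⁺: AE→BF adds B, F; B→DF adds D; DF→BCE adds C → {A, B, C, D, E, F}. Minimal: {E}⁺ = {E}; {A}⁺ = {A} — none reach the full schema.
{D, F}⁺: DF→BCE adds B, C, E; B→AE adds A → {A, B, C, D, E, F}. Minimal: {F}⁺ = {F}; {D}⁺ = {D} — none reach the full schema.

{B}; {A, D}; {A, E}; {D, F}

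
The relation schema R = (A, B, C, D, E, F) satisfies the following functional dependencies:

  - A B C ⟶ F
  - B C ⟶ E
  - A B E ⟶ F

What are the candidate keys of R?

{A, B, C, D}

Attributes A, B, C, D never appear on any right-hand side, so every candidate key must contain {A, B, C, D}.
{A, B, C, D}⁺ = {A, B, C, D, E, F}, which is all of the schema, so {A, B, C, D} is the only candidate key.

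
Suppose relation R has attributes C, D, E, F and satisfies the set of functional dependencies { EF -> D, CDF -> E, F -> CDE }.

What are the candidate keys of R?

Attribute F never appears on the right-hand side of any dependency, so F must belong to every candidate key.
{F}⁺ = {C, D, E, F}, which is all of the schema, so {F} is the only candidate key.

{F}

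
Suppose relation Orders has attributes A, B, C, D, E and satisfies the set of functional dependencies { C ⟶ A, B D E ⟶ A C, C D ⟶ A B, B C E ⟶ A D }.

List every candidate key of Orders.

Attribute E never appears on the right-hand side of any dependency, so E must belong to every candidate key.
{E}⁺ = {E}, which is not all of the schema, so we must add further attributes.
{B, C, E}⁺: C→A adds A; BCE→AD adds D → {A, B, C, D, E}. Minimal: {C, E}⁺ = {A, C, E}; {B, E}⁺ = {B, E}; {B, C}⁺ = {A, B, C} — none reach the full schema.
{B, D, E}⁺: BDE→AC adds A, C → {A, B, C, D, E}. Minimal: {D, E}⁺ = {D, E}; {B, E}⁺ = {B, E}; {B, D}⁺ = {B, D} — none reach the full schema.
{C, D, E}⁺: C→A adds A; CD→AB adds B → {A, B, C, D, E}. Minimal: {D, E}⁺ = {D, E}; {C, E}⁺ = {A, C, E}; {C, D}⁺ = {A, B, C, D} — none reach the full schema.
Any other superkey contains one of these as a subset, so there are no further candidate keys.

BCE, BDE, CDE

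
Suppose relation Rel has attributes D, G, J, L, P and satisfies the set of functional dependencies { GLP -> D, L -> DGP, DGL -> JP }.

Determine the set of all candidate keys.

{L}⁺: L→DGP adds D, G, P; DGL→JP adds J → {D, G, J, L, P}.

{L}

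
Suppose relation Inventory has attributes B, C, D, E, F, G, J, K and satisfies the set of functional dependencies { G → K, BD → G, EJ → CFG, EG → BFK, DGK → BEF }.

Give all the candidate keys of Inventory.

Attributes D, J never appear on any right-hand side, so every candidate key must contain {D, J}.
{D, J}⁺ = {D, J}, which is not all of the schema, so we must add further attributes.
{B, D, J}⁺: BD→G adds G; G→K adds K; DGK→BEF adds E, F; EJ→CFG adds C → {B, C, D, E, F, G, J, K}.
{D, E, J}⁺: EJ→CFG adds C, F, G; EG→BFK adds B, K → {B, C, D, E, F, G, J, K}.
{D, G, J}⁺: G→K adds K; DGK→BEF adds B, E, F; EJ→CFG adds C → {B, C, D, E, F, G, J, K}.
Any other superkey contains one of these as a subset, so there are no further candidate keys.

{B, D, J}, {D, E, J}, {D, G, J}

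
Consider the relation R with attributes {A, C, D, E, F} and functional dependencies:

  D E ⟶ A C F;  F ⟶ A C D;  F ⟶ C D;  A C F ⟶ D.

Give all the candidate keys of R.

Attribute E never appears on the right-hand side of any dependency, so E must belong to every candidate key.
{E}⁺ = {E}, which is not all of the schema, so we must add further attributes.
{D, E}⁺: DE→ACF adds A, C, F → {A, C, D, E, F}.
{E, F}⁺: F→ACD adds A, C, D → {A, C, D, E, F}.

(D, E), (E, F)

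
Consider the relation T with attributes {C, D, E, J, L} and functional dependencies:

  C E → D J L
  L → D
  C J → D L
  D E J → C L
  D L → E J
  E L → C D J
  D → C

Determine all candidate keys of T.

{L}⁺: L→D adds D; DL→EJ adds E, J; EL→CDJ adds C → {C, D, E, J, L}.
{C, E}⁺: CE→DJL adds D, J, L → {C, D, E, J, L}. Minimal: {E}⁺ = {E}; {C}⁺ = {C} — none reach the full schema.
{C, J}⁺: CJ→DL adds D, L; DL→EJ adds E → {C, D, E, J, L}. Minimal: {J}⁺ = {J}; {C}⁺ = {C} — none reach the full schema.
{D, E}⁺: D→C adds C; CE→DJL adds J, L → {C, D, E, J, L}. Minimal: {E}⁺ = {E}; {D}⁺ = {C, D} — none reach the full schema.
{D, J}⁺: D→C adds C; CJ→DL adds L; DL→EJ adds E → {C, D, E, J, L}. Minimal: {J}⁺ = {J}; {D}⁺ = {C, D} — none reach the full schema.

(L), (C, E), (C, J), (D, E), (D, J)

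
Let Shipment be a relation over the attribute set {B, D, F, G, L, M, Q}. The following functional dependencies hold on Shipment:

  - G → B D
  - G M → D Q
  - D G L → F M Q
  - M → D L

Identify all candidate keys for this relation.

{G, L}; {G, M}

Attribute G never appears on the right-hand side of any dependency, so G must belong to every candidate key.
{G}⁺ = {B, D, G}, which is not all of the schema, so we must add further attributes.
{G, L}⁺: G→BD adds B, D; DGL→FMQ adds F, M, Q → {B, D, F, G, L, M, Q}. Minimal: {L}⁺ = {L}; {G}⁺ = {B, D, G} — none reach the full schema.
{G, M}⁺: G→BD adds B, D; GM→DQ adds Q; M→DL adds L; DGL→FMQ adds F → {B, D, F, G, L, M, Q}. Minimal: {M}⁺ = {D, L, M}; {G}⁺ = {B, D, G} — none reach the full schema.
Any other superkey contains one of these as a subset, so there are no further candidate keys.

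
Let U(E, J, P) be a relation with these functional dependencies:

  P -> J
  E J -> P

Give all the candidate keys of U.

{E, J}; {E, P}

Attribute E never appears on the right-hand side of any dependency, so E must belong to every candidate key.
{E}⁺ = {E}, which is not all of the schema, so we must add further attributes.
{E, J}⁺: EJ→P adds P → {E, J, P}.
{E, P}⁺: P→J adds J → {E, J, P}.
Any other superkey contains one of these as a subset, so there are no further candidate keys.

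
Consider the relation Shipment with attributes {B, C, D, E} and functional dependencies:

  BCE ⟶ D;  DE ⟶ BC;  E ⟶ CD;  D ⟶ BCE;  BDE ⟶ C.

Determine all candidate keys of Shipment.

D, E

{D}⁺: D→BCE adds B, C, E → {B, C, D, E}.
{E}⁺: E→CD adds C, D; D→BCE adds B → {B, C, D, E}.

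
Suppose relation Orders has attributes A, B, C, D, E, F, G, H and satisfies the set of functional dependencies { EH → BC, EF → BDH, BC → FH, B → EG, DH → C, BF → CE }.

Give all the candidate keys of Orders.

{A, B, C}, {A, B, F}, {A, B, H}, {A, E, F}, {A, E, H}

Attribute A never appears on the right-hand side of any dependency, so A must belong to every candidate key.
{A}⁺ = {A}, which is not all of the schema, so we must add further attributes.
{A, B, C}⁺: BC→FH adds F, H; B→EG adds E, G; EF→BDH adds D → {A, B, C, D, E, F, G, H}. Minimal: {B, C}⁺ = {B, C, D, E, F, G, H}; {A, C}⁺ = {A, C}; {A, B}⁺ = {A, B, E, G} — none reach the full schema.
{A, B, F}⁺: B→EG adds E, G; BF→CE adds C; EF→BDH adds D, H → {A, B, C, D, E, F, G, H}. Minimal: {B, F}⁺ = {B, C, D, E, F, G, H}; {A, F}⁺ = {A, F}; {A, B}⁺ = {A, B, E, G} — none reach the full schema.
{A, B, H}⁺: B→EG adds E, G; EH→BC adds C; BC→FH adds F; EF→BDH adds D → {A, B, C, D, E, F, G, H}. Minimal: {B, H}⁺ = {B, C, D, E, F, G, H}; {A, H}⁺ = {A, H}; {A, B}⁺ = {A, B, E, G} — none reach the full schema.
{A, E, F}⁺: EF→BDH adds B, D, H; B→EG adds G; DH→C adds C → {A, B, C, D, E, F, G, H}. Minimal: {E, F}⁺ = {B, C, D, E, F, G, H}; {A, F}⁺ = {A, F}; {A, E}⁺ = {A, E} — none reach the full schema.
{A, E, H}⁺: EH→BC adds B, C; BC→FH adds F; B→EG adds G; EF→BDH adds D → {A, B, C, D, E, F, G, H}. Minimal: {E, H}⁺ = {B, C, D, E, F, G, H}; {A, H}⁺ = {A, H}; {A, E}⁺ = {A, E} — none reach the full schema.
Any other superkey contains one of these as a subset, so there are no further candidate keys.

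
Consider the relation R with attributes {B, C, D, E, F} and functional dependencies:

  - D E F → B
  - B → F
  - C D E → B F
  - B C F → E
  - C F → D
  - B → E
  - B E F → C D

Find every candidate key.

{B}⁺: B→F adds F; B→E adds E; BEF→CD adds C, D → {B, C, D, E, F}.
{C, D, E}⁺: CDE→BF adds B, F → {B, C, D, E, F}. Minimal: {D, E}⁺ = {D, E}; {C, E}⁺ = {C, E}; {C, D}⁺ = {C, D} — none reach the full schema.
{C, E, F}⁺: CF→D adds D; DEF→B adds B → {B, C, D, E, F}. Minimal: {E, F}⁺ = {E, F}; {C, F}⁺ = {C, D, F}; {C, E}⁺ = {C, E} — none reach the full schema.
{D, E, F}⁺: DEF→B adds B; BEF→CD adds C → {B, C, D, E, F}. Minimal: {E, F}⁺ = {E, F}; {D, F}⁺ = {D, F}; {D, E}⁺ = {D, E} — none reach the full schema.
Any other superkey contains one of these as a subset, so there are no further candidate keys.

B; CDE; CEF; DEF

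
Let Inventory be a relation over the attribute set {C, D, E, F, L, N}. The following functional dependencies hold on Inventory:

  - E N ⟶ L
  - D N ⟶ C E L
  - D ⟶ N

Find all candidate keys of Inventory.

Attributes D, F never appear on any right-hand side, so every candidate key must contain {D, F}.
{D, F}⁺ = {C, D, E, F, L, N}, which is all of the schema, so {D, F} is the only candidate key.

{D, F}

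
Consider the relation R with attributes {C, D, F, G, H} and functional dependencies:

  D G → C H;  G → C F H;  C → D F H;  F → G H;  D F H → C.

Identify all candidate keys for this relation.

{C}, {F}, {G}

{C}⁺: C→DFH adds D, F, H; F→GH adds G → {C, D, F, G, H}.
{F}⁺: F→GH adds G, H; G→CFH adds C; C→DFH adds D → {C, D, F, G, H}.
{G}⁺: G→CFH adds C, F, H; C→DFH adds D → {C, D, F, G, H}.
Any other superkey contains one of these as a subset, so there are no further candidate keys.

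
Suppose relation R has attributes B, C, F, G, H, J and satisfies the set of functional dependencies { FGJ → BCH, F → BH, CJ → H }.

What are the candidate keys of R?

{F, G, J}

Attributes F, G, J never appear on any right-hand side, so every candidate key must contain {F, G, J}.
{F, G, J}⁺ = {B, C, F, G, H, J}, which is all of the schema, so {F, G, J} is the only candidate key.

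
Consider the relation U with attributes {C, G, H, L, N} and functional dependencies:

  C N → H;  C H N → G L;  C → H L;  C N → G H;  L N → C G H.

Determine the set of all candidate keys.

{C, N}⁺: CN→H adds H; CHN→GL adds G, L → {C, G, H, L, N}.
{L, N}⁺: LN→CGH adds C, G, H → {C, G, H, L, N}.
Any other superkey contains one of these as a subset, so there are no further candidate keys.

CN, LN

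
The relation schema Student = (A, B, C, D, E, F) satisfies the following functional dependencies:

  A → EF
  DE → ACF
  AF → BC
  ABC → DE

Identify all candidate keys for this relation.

(A); (D, E)

{A}⁺: A→EF adds E, F; AF→BC adds B, C; ABC→DE adds D → {A, B, C, D, E, F}.
{D, E}⁺: DE→ACF adds A, C, F; AF→BC adds B → {A, B, C, D, E, F}. Minimal: {E}⁺ = {E}; {D}⁺ = {D} — none reach the full schema.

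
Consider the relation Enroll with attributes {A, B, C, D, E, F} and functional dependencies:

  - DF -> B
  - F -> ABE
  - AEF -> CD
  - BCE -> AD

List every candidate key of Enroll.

Attribute F never appears on the right-hand side of any dependency, so F must belong to every candidate key.
{F}⁺ = {A, B, C, D, E, F}, which is all of the schema, so {F} is the only candidate key.

F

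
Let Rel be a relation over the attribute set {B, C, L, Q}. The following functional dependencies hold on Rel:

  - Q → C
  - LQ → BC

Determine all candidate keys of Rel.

{L, Q}

Attributes L, Q never appear on any right-hand side, so every candidate key must contain {L, Q}.
{L, Q}⁺ = {B, C, L, Q}, which is all of the schema, so {L, Q} is the only candidate key.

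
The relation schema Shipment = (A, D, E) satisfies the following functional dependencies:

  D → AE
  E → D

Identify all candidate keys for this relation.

{D}⁺: D→AE adds A, E → {A, D, E}.
{E}⁺: E→D adds D; D→AE adds A → {A, D, E}.
Any other superkey contains one of these as a subset, so there are no further candidate keys.

(D), (E)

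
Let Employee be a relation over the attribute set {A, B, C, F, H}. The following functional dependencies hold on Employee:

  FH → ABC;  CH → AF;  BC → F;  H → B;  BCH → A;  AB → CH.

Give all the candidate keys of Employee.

{A, B}⁺: AB→CH adds C, H; CH→AF adds F → {A, B, C, F, H}. Minimal: {B}⁺ = {B}; {A}⁺ = {A} — none reach the full schema.
{A, H}⁺: H→B adds B; AB→CH adds C; CH→AF adds F → {A, B, C, F, H}. Minimal: {H}⁺ = {B, H}; {A}⁺ = {A} — none reach the full schema.
{C, H}⁺: CH→AF adds A, F; H→B adds B → {A, B, C, F, H}. Minimal: {H}⁺ = {B, H}; {C}⁺ = {C} — none reach the full schema.
{F, H}⁺: FH→ABC adds A, B, C → {A, B, C, F, H}. Minimal: {H}⁺ = {B, H}; {F}⁺ = {F} — none reach the full schema.
Any other superkey contains one of these as a subset, so there are no further candidate keys.

AB, AH, CH, FH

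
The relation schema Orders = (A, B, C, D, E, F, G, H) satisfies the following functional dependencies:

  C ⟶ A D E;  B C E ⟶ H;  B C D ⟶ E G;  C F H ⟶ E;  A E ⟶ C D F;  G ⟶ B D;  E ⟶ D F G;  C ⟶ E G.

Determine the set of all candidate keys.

{C}⁺: C→ADE adds A, D, E; AE→CDF adds F; E→DFG adds G; G→BD adds B; BCE→H adds H → {A, B, C, D, E, F, G, H}.
{A, E}⁺: AE→CDF adds C, D, F; E→DFG adds G; G→BD adds B; BCE→H adds H → {A, B, C, D, E, F, G, H}. Minimal: {E}⁺ = {B, D, E, F, G}; {A}⁺ = {A} — none reach the full schema.
Any other superkey contains one of these as a subset, so there are no further candidate keys.

C, AE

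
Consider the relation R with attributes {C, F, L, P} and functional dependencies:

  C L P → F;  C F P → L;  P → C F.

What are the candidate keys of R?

{P}⁺: P→CF adds C, F; CFP→L adds L → {C, F, L, P}.
No other minimal superkey exists.

(P)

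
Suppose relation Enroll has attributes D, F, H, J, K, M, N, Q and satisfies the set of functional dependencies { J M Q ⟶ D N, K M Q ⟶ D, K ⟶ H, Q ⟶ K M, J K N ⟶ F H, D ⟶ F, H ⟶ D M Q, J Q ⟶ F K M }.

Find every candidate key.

{H, J}, {J, K}, {J, Q}

Attribute J never appears on the right-hand side of any dependency, so J must belong to every candidate key.
{J}⁺ = {J}, which is not all of the schema, so we must add further attributes.
{H, J}⁺: H→DMQ adds D, M, Q; JQ→FKM adds F, K; JMQ→DN adds N → {D, F, H, J, K, M, N, Q}. Minimal: {J}⁺ = {J}; {H}⁺ = {D, F, H, K, M, Q} — none reach the full schema.
{J, K}⁺: K→H adds H; H→DMQ adds D, M, Q; JQ→FKM adds F; JMQ→DN adds N → {D, F, H, J, K, M, N, Q}. Minimal: {K}⁺ = {D, F, H, K, M, Q}; {J}⁺ = {J} — none reach the full schema.
{J, Q}⁺: Q→KM adds K, M; JQ→FKM adds F; JMQ→DN adds D, N; K→H adds H → {D, F, H, J, K, M, N, Q}. Minimal: {Q}⁺ = {D, F, H, K, M, Q}; {J}⁺ = {J} — none reach the full schema.
Any other superkey contains one of these as a subset, so there are no further candidate keys.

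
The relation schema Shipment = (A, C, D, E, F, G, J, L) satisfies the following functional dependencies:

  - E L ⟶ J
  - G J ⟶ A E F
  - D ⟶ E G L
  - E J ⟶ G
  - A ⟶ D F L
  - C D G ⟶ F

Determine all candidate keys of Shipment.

AC; CD; CEJ; CEL; CGJ

Attribute C never appears on the right-hand side of any dependency, so C must belong to every candidate key.
{C}⁺ = {C}, which is not all of the schema, so we must add further attributes.
{A, C}⁺: A→DFL adds D, F, L; D→EGL adds E, G; EL→J adds J → {A, C, D, E, F, G, J, L}. Minimal: {C}⁺ = {C}; {A}⁺ = {A, D, E, F, G, J, L} — none reach the full schema.
{C, D}⁺: D→EGL adds E, G, L; CDG→F adds F; EL→J adds J; GJ→AEF adds A → {A, C, D, E, F, G, J, L}. Minimal: {D}⁺ = {A, D, E, F, G, J, L}; {C}⁺ = {C} — none reach the full schema.
{C, E, J}⁺: EJ→G adds G; GJ→AEF adds A, F; A→DFL adds D, L → {A, C, D, E, F, G, J, L}. Minimal: {E, J}⁺ = {A, D, E, F, G, J, L}; {C, J}⁺ = {C, J}; {C, E}⁺ = {C, E} — none reach the full schema.
{C, E, L}⁺: EL→J adds J; EJ→G adds G; GJ→AEF adds A, F; A→DFL adds D → {A, C, D, E, F, G, J, L}. Minimal: {E, L}⁺ = {A, D, E, F, G, J, L}; {C, L}⁺ = {C, L}; {C, E}⁺ = {C, E} — none reach the full schema.
{C, G, J}⁺: GJ→AEF adds A, E, F; A→DFL adds D, L → {A, C, D, E, F, G, J, L}. Minimal: {G, J}⁺ = {A, D, E, F, G, J, L}; {C, J}⁺ = {C, J}; {C, G}⁺ = {C, G} — none reach the full schema.
Any other superkey contains one of these as a subset, so there are no further candidate keys.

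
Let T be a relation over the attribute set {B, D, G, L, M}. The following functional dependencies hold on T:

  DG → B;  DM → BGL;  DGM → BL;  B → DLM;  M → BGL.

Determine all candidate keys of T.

{B}, {M}, {D, G}

{B}⁺: B→DLM adds D, L, M; M→BGL adds G → {B, D, G, L, M}.
{M}⁺: M→BGL adds B, G, L; B→DLM adds D → {B, D, G, L, M}.
{D, G}⁺: DG→B adds B; B→DLM adds L, M → {B, D, G, L, M}. Minimal: {G}⁺ = {G}; {D}⁺ = {D} — none reach the full schema.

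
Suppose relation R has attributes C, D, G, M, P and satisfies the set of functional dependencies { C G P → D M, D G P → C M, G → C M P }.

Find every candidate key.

Attribute G never appears on the right-hand side of any dependency, so G must belong to every candidate key.
{G}⁺ = {C, D, G, M, P}, which is all of the schema, so {G} is the only candidate key.

{G}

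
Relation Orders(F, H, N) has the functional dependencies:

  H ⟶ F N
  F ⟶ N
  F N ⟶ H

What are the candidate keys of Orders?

{F}⁺: F→N adds N; FN→H adds H → {F, H, N}.
{H}⁺: H→FN adds F, N → {F, H, N}.
Any other superkey contains one of these as a subset, so there are no further candidate keys.

{F}, {H}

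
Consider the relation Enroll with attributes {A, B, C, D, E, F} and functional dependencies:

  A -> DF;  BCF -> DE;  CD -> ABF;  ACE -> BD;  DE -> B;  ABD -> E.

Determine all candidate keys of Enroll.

AC; CD; BCF

Attribute C never appears on the right-hand side of any dependency, so C must belong to every candidate key.
{C}⁺ = {C}, which is not all of the schema, so we must add further attributes.
{A, C}⁺: A→DF adds D, F; CD→ABF adds B; ABD→E adds E → {A, B, C, D, E, F}. Minimal: {C}⁺ = {C}; {A}⁺ = {A, D, F} — none reach the full schema.
{C, D}⁺: CD→ABF adds A, B, F; ABD→E adds E → {A, B, C, D, E, F}. Minimal: {D}⁺ = {D}; {C}⁺ = {C} — none reach the full schema.
{B, C, F}⁺: BCF→DE adds D, E; CD→ABF adds A → {A, B, C, D, E, F}. Minimal: {C, F}⁺ = {C, F}; {B, F}⁺ = {B, F}; {B, C}⁺ = {B, C} — none reach the full schema.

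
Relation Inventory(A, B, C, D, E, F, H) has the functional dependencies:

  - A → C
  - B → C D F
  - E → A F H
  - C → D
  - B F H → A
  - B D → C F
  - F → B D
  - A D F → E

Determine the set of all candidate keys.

(E), (A, B), (A, F), (B, H), (F, H)

{E}⁺: E→AFH adds A, F, H; F→BD adds B, D; A→C adds C → {A, B, C, D, E, F, H}.
{A, B}⁺: A→C adds C; B→CDF adds D, F; ADF→E adds E; E→AFH adds H → {A, B, C, D, E, F, H}. Minimal: {B}⁺ = {B, C, D, F}; {A}⁺ = {A, C, D} — none reach the full schema.
{A, F}⁺: A→C adds C; C→D adds D; F→BD adds B; ADF→E adds E; E→AFH adds H → {A, B, C, D, E, F, H}. Minimal: {F}⁺ = {B, C, D, F}; {A}⁺ = {A, C, D} — none reach the full schema.
{B, H}⁺: B→CDF adds C, D, F; BFH→A adds A; ADF→E adds E → {A, B, C, D, E, F, H}. Minimal: {H}⁺ = {H}; {B}⁺ = {B, C, D, F} — none reach the full schema.
{F, H}⁺: F→BD adds B, D; B→CDF adds C; BFH→A adds A; ADF→E adds E → {A, B, C, D, E, F, H}. Minimal: {H}⁺ = {H}; {F}⁺ = {B, C, D, F} — none reach the full schema.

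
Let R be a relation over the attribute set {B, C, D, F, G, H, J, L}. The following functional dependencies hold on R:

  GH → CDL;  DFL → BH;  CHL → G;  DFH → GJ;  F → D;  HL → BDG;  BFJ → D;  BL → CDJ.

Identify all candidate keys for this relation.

Attribute F never appears on the right-hand side of any dependency, so F must belong to every candidate key.
{F}⁺ = {D, F}, which is not all of the schema, so we must add further attributes.
{F, H}⁺: F→D adds D; DFH→GJ adds G, J; GH→CDL adds C, L; DFL→BH adds B → {B, C, D, F, G, H, J, L}. Minimal: {H}⁺ = {H}; {F}⁺ = {D, F} — none reach the full schema.
{F, L}⁺: F→D adds D; DFL→BH adds B, H; DFH→GJ adds G, J; BL→CDJ adds C → {B, C, D, F, G, H, J, L}. Minimal: {L}⁺ = {L}; {F}⁺ = {D, F} — none reach the full schema.

FH, FL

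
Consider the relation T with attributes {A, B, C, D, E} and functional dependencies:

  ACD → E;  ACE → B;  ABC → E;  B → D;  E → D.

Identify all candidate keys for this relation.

Attributes A, C never appear on any right-hand side, so every candidate key must contain {A, C}.
{A, C}⁺ = {A, C}, which is not all of the schema, so we must add further attributes.
{A, B, C}⁺: ABC→E adds E; B→D adds D → {A, B, C, D, E}. Minimal: {B, C}⁺ = {B, C, D}; {A, C}⁺ = {A, C}; {A, B}⁺ = {A, B, D} — none reach the full schema.
{A, C, D}⁺: ACD→E adds E; ACE→B adds B → {A, B, C, D, E}. Minimal: {C, D}⁺ = {C, D}; {A, D}⁺ = {A, D}; {A, C}⁺ = {A, C} — none reach the full schema.
{A, C, E}⁺: ACE→B adds B; B→D adds D → {A, B, C, D, E}. Minimal: {C, E}⁺ = {C, D, E}; {A, E}⁺ = {A, D, E}; {A, C}⁺ = {A, C} — none reach the full schema.
Any other superkey contains one of these as a subset, so there are no further candidate keys.

{A, B, C}; {A, C, D}; {A, C, E}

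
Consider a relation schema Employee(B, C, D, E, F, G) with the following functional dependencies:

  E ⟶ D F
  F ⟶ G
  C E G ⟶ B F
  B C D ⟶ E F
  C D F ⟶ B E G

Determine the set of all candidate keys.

{C, E}; {B, C, D}; {C, D, F}

{C, E}⁺: E→DF adds D, F; F→G adds G; CEG→BF adds B → {B, C, D, E, F, G}. Minimal: {E}⁺ = {D, E, F, G}; {C}⁺ = {C} — none reach the full schema.
{B, C, D}⁺: BCD→EF adds E, F; CDF→BEG adds G → {B, C, D, E, F, G}. Minimal: {C, D}⁺ = {C, D}; {B, D}⁺ = {B, D}; {B, C}⁺ = {B, C} — none reach the full schema.
{C, D, F}⁺: F→G adds G; CDF→BEG adds B, E → {B, C, D, E, F, G}. Minimal: {D, F}⁺ = {D, F, G}; {C, F}⁺ = {C, F, G}; {C, D}⁺ = {C, D} — none reach the full schema.
Any other superkey contains one of these as a subset, so there are no further candidate keys.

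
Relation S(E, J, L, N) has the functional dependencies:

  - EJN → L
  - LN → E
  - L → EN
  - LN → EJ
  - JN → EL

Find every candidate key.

(L), (J, N)

{L}⁺: L→EN adds E, N; LN→EJ adds J → {E, J, L, N}.
{J, N}⁺: JN→EL adds E, L → {E, J, L, N}.
Any other superkey contains one of these as a subset, so there are no further candidate keys.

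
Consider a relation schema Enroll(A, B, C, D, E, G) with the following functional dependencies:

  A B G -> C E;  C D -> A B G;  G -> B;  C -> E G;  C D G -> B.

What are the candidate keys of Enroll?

{C, D}; {A, D, G}

Attribute D never appears on the right-hand side of any dependency, so D must belong to every candidate key.
{D}⁺ = {D}, which is not all of the schema, so we must add further attributes.
{C, D}⁺: CD→ABG adds A, B, G; C→EG adds E → {A, B, C, D, E, G}. Minimal: {D}⁺ = {D}; {C}⁺ = {B, C, E, G} — none reach the full schema.
{A, D, G}⁺: G→B adds B; ABG→CE adds C, E → {A, B, C, D, E, G}. Minimal: {D, G}⁺ = {B, D, G}; {A, G}⁺ = {A, B, C, E, G}; {A, D}⁺ = {A, D} — none reach the full schema.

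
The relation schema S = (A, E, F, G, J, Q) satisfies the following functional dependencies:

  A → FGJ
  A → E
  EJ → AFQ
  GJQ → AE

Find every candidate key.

{A}; {E, J}; {G, J, Q}

{A}⁺: A→FGJ adds F, G, J; A→E adds E; EJ→AFQ adds Q → {A, E, F, G, J, Q}.
{E, J}⁺: EJ→AFQ adds A, F, Q; A→FGJ adds G → {A, E, F, G, J, Q}. Minimal: {J}⁺ = {J}; {E}⁺ = {E} — none reach the full schema.
{G, J, Q}⁺: GJQ→AE adds A, E; A→FGJ adds F → {A, E, F, G, J, Q}. Minimal: {J, Q}⁺ = {J, Q}; {G, Q}⁺ = {G, Q}; {G, J}⁺ = {G, J} — none reach the full schema.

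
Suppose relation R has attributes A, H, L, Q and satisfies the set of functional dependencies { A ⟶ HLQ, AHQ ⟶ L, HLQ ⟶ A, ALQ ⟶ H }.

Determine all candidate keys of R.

{A}⁺: A→HLQ adds H, L, Q → {A, H, L, Q}.
{H, L, Q}⁺: HLQ→A adds A → {A, H, L, Q}. Minimal: {L, Q}⁺ = {L, Q}; {H, Q}⁺ = {H, Q}; {H, L}⁺ = {H, L} — none reach the full schema.
Any other superkey contains one of these as a subset, so there are no further candidate keys.

{A}, {H, L, Q}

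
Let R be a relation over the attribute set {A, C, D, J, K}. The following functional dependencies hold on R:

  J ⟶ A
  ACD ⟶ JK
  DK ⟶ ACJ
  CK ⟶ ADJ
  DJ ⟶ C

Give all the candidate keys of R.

{C, K}, {D, J}, {D, K}, {A, C, D}

{C, K}⁺: CK→ADJ adds A, D, J → {A, C, D, J, K}.
{D, J}⁺: J→A adds A; DJ→C adds C; ACD→JK adds K → {A, C, D, J, K}.
{D, K}⁺: DK→ACJ adds A, C, J → {A, C, D, J, K}.
{A, C, D}⁺: ACD→JK adds J, K → {A, C, D, J, K}.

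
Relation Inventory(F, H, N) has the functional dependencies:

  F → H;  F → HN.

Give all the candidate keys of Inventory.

{F}⁺: F→H adds H; F→HN adds N → {F, H, N}.

F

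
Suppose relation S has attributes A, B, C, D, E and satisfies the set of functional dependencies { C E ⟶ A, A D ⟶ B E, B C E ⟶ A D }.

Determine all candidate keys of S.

{A, C, D}⁺: AD→BE adds B, E → {A, B, C, D, E}. Minimal: {C, D}⁺ = {C, D}; {A, D}⁺ = {A, B, D, E}; {A, C}⁺ = {A, C} — none reach the full schema.
{B, C, E}⁺: CE→A adds A; BCE→AD adds D → {A, B, C, D, E}. Minimal: {C, E}⁺ = {A, C, E}; {B, E}⁺ = {B, E}; {B, C}⁺ = {B, C} — none reach the full schema.
{C, D, E}⁺: CE→A adds A; AD→BE adds B → {A, B, C, D, E}. Minimal: {D, E}⁺ = {D, E}; {C, E}⁺ = {A, C, E}; {C, D}⁺ = {C, D} — none reach the full schema.

ACD, BCE, CDE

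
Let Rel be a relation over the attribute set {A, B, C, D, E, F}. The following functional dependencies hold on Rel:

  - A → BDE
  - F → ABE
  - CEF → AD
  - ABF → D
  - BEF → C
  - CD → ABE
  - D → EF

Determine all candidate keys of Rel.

{A}⁺: A→BDE adds B, D, E; D→EF adds F; BEF→C adds C → {A, B, C, D, E, F}.
{D}⁺: D→EF adds E, F; F→ABE adds A, B; BEF→C adds C → {A, B, C, D, E, F}.
{F}⁺: F→ABE adds A, B, E; ABF→D adds D; BEF→C adds C → {A, B, C, D, E, F}.
Any other superkey contains one of these as a subset, so there are no further candidate keys.

{A}, {D}, {F}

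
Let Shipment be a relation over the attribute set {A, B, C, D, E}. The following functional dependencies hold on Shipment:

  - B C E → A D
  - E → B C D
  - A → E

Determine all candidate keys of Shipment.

{A}; {E}

{A}⁺: A→E adds E; E→BCD adds B, C, D → {A, B, C, D, E}.
{E}⁺: E→BCD adds B, C, D; BCE→AD adds A → {A, B, C, D, E}.
Any other superkey contains one of these as a subset, so there are no further candidate keys.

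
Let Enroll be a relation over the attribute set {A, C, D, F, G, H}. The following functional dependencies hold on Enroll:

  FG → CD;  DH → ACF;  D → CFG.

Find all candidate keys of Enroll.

{D, H}⁺: DH→ACF adds A, C, F; D→CFG adds G → {A, C, D, F, G, H}. Minimal: {H}⁺ = {H}; {D}⁺ = {C, D, F, G} — none reach the full schema.
{F, G, H}⁺: FG→CD adds C, D; DH→ACF adds A → {A, C, D, F, G, H}. Minimal: {G, H}⁺ = {G, H}; {F, H}⁺ = {F, H}; {F, G}⁺ = {C, D, F, G} — none reach the full schema.

{D, H}; {F, G, H}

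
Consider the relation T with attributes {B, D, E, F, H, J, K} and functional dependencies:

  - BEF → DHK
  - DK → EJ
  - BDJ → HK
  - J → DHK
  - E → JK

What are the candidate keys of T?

Attributes B, F never appear on any right-hand side, so every candidate key must contain {B, F}.
{B, F}⁺ = {B, F}, which is not all of the schema, so we must add further attributes.
{B, E, F}⁺: BEF→DHK adds D, H, K; DK→EJ adds J → {B, D, E, F, H, J, K}.
{B, F, J}⁺: J→DHK adds D, H, K; DK→EJ adds E → {B, D, E, F, H, J, K}.
{B, D, F, K}⁺: DK→EJ adds E, J; BDJ→HK adds H → {B, D, E, F, H, J, K}.

BEF; BFJ; BDFK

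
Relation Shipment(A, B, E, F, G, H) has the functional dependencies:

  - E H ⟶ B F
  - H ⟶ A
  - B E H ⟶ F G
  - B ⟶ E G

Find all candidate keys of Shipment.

BH, EH

{B, H}⁺: H→A adds A; B→EG adds E, G; EH→BF adds F → {A, B, E, F, G, H}. Minimal: {H}⁺ = {A, H}; {B}⁺ = {B, E, G} — none reach the full schema.
{E, H}⁺: EH→BF adds B, F; H→A adds A; BEH→FG adds G → {A, B, E, F, G, H}. Minimal: {H}⁺ = {A, H}; {E}⁺ = {E} — none reach the full schema.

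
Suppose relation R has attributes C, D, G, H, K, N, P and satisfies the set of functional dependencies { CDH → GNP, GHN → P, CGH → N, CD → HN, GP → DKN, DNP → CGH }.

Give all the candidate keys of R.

{C, D}⁺: CD→HN adds H, N; CDH→GNP adds G, P; GP→DKN adds K → {C, D, G, H, K, N, P}. Minimal: {D}⁺ = {D}; {C}⁺ = {C} — none reach the full schema.
{G, P}⁺: GP→DKN adds D, K, N; DNP→CGH adds C, H → {C, D, G, H, K, N, P}. Minimal: {P}⁺ = {P}; {G}⁺ = {G} — none reach the full schema.
{C, G, H}⁺: CGH→N adds N; GHN→P adds P; GP→DKN adds D, K → {C, D, G, H, K, N, P}. Minimal: {G, H}⁺ = {G, H}; {C, H}⁺ = {C, H}; {C, G}⁺ = {C, G} — none reach the full schema.
{D, N, P}⁺: DNP→CGH adds C, G, H; GP→DKN adds K → {C, D, G, H, K, N, P}. Minimal: {N, P}⁺ = {N, P}; {D, P}⁺ = {D, P}; {D, N}⁺ = {D, N} — none reach the full schema.
{G, H, N}⁺: GHN→P adds P; GP→DKN adds D, K; DNP→CGH adds C → {C, D, G, H, K, N, P}. Minimal: {H, N}⁺ = {H, N}; {G, N}⁺ = {G, N}; {G, H}⁺ = {G, H} — none reach the full schema.
Any other superkey contains one of these as a subset, so there are no further candidate keys.

CD, GP, CGH, DNP, GHN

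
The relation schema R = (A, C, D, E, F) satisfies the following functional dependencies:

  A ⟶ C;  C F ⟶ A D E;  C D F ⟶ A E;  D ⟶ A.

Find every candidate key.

Attribute F never appears on the right-hand side of any dependency, so F must belong to every candidate key.
{F}⁺ = {F}, which is not all of the schema, so we must add further attributes.
{A, F}⁺: A→C adds C; CF→ADE adds D, E → {A, C, D, E, F}. Minimal: {F}⁺ = {F}; {A}⁺ = {A, C} — none reach the full schema.
{C, F}⁺: CF→ADE adds A, D, E → {A, C, D, E, F}. Minimal: {F}⁺ = {F}; {C}⁺ = {C} — none reach the full schema.
{D, F}⁺: D→A adds A; A→C adds C; CF→ADE adds E → {A, C, D, E, F}. Minimal: {F}⁺ = {F}; {D}⁺ = {A, C, D} — none reach the full schema.

AF, CF, DF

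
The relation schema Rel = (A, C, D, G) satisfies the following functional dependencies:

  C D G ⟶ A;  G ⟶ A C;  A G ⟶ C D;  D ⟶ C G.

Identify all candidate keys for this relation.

{D}⁺: D→CG adds C, G; CDG→A adds A → {A, C, D, G}.
{G}⁺: G→AC adds A, C; AG→CD adds D → {A, C, D, G}.

{D}; {G}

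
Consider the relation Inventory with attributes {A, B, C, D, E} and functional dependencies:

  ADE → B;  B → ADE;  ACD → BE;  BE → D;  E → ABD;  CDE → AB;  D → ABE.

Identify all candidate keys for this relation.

(B, C), (C, D), (C, E)

{B, C}⁺: B→ADE adds A, D, E → {A, B, C, D, E}. Minimal: {C}⁺ = {C}; {B}⁺ = {A, B, D, E} — none reach the full schema.
{C, D}⁺: D→ABE adds A, B, E → {A, B, C, D, E}. Minimal: {D}⁺ = {A, B, D, E}; {C}⁺ = {C} — none reach the full schema.
{C, E}⁺: E→ABD adds A, B, D → {A, B, C, D, E}. Minimal: {E}⁺ = {A, B, D, E}; {C}⁺ = {C} — none reach the full schema.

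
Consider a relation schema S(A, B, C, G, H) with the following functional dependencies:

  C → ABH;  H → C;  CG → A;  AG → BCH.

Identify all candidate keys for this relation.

(A, G); (C, G); (G, H)

Attribute G never appears on the right-hand side of any dependency, so G must belong to every candidate key.
{G}⁺ = {G}, which is not all of the schema, so we must add further attributes.
{A, G}⁺: AG→BCH adds B, C, H → {A, B, C, G, H}. Minimal: {G}⁺ = {G}; {A}⁺ = {A} — none reach the full schema.
{C, G}⁺: C→ABH adds A, B, H → {A, B, C, G, H}. Minimal: {G}⁺ = {G}; {C}⁺ = {A, B, C, H} — none reach the full schema.
{G, H}⁺: H→C adds C; CG→A adds A; AG→BCH adds B → {A, B, C, G, H}. Minimal: {H}⁺ = {A, B, C, H}; {G}⁺ = {G} — none reach the full schema.
Any other superkey contains one of these as a subset, so there are no further candidate keys.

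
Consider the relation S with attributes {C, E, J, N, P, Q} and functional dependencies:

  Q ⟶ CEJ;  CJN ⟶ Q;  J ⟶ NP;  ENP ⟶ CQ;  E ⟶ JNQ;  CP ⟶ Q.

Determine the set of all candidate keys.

{E}⁺: E→JNQ adds J, N, Q; Q→CEJ adds C; J→NP adds P → {C, E, J, N, P, Q}.
{Q}⁺: Q→CEJ adds C, E, J; J→NP adds N, P → {C, E, J, N, P, Q}.
{C, J}⁺: J→NP adds N, P; CP→Q adds Q; Q→CEJ adds E → {C, E, J, N, P, Q}. Minimal: {J}⁺ = {J, N, P}; {C}⁺ = {C} — none reach the full schema.
{C, P}⁺: CP→Q adds Q; Q→CEJ adds E, J; J→NP adds N → {C, E, J, N, P, Q}. Minimal: {P}⁺ = {P}; {C}⁺ = {C} — none reach the full schema.
Any other superkey contains one of these as a subset, so there are no further candidate keys.

(E), (Q), (C, J), (C, P)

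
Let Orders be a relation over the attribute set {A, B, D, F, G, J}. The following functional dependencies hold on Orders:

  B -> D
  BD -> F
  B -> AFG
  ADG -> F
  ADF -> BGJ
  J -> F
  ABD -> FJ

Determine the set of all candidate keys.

{B}; {A, D, F}; {A, D, G}; {A, D, J}

{B}⁺: B→D adds D; BD→F adds F; B→AFG adds A, G; ADF→BGJ adds J → {A, B, D, F, G, J}.
{A, D, F}⁺: ADF→BGJ adds B, G, J → {A, B, D, F, G, J}. Minimal: {D, F}⁺ = {D, F}; {A, F}⁺ = {A, F}; {A, D}⁺ = {A, D} — none reach the full schema.
{A, D, G}⁺: ADG→F adds F; ADF→BGJ adds B, J → {A, B, D, F, G, J}. Minimal: {D, G}⁺ = {D, G}; {A, G}⁺ = {A, G}; {A, D}⁺ = {A, D} — none reach the full schema.
{A, D, J}⁺: J→F adds F; ADF→BGJ adds B, G → {A, B, D, F, G, J}. Minimal: {D, J}⁺ = {D, F, J}; {A, J}⁺ = {A, F, J}; {A, D}⁺ = {A, D} — none reach the full schema.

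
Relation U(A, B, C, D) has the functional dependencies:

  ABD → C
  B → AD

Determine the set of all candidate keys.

{B}⁺: B→AD adds A, D; ABD→C adds C → {A, B, C, D}.

{B}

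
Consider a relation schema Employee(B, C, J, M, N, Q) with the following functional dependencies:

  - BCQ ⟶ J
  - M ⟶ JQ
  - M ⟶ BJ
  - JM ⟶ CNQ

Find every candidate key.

(M)

Attribute M never appears on the right-hand side of any dependency, so M must belong to every candidate key.
{M}⁺ = {B, C, J, M, N, Q}, which is all of the schema, so {M} is the only candidate key.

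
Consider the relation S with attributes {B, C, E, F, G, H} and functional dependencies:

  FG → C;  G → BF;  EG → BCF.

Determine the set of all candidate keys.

Attributes E, G, H never appear on any right-hand side, so every candidate key must contain {E, G, H}.
{E, G, H}⁺ = {B, C, E, F, G, H}, which is all of the schema, so {E, G, H} is the only candidate key.

EGH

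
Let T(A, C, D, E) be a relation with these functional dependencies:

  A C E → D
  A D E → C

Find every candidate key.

Attributes A, E never appear on any right-hand side, so every candidate key must contain {A, E}.
{A, E}⁺ = {A, E}, which is not all of the schema, so we must add further attributes.
{A, C, E}⁺: ACE→D adds D → {A, C, D, E}. Minimal: {C, E}⁺ = {C, E}; {A, E}⁺ = {A, E}; {A, C}⁺ = {A, C} — none reach the full schema.
{A, D, E}⁺: ADE→C adds C → {A, C, D, E}. Minimal: {D, E}⁺ = {D, E}; {A, E}⁺ = {A, E}; {A, D}⁺ = {A, D} — none reach the full schema.
Any other superkey contains one of these as a subset, so there are no further candidate keys.

(A, C, E), (A, D, E)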